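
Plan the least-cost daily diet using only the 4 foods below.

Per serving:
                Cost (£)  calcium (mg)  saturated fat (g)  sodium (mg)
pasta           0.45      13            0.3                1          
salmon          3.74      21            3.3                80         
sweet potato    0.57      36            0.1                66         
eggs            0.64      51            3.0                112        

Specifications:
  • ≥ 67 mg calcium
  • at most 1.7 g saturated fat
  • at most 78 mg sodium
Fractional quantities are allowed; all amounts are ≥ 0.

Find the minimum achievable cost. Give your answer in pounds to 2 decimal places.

Let x1 = servings of pasta, x2 = servings of salmon, x3 = servings of sweet potato, x4 = servings of eggs.
Minimize 0.45x1 + 3.74x2 + 0.57x3 + 0.64x4 s.t.:
  13x1 + 21x2 + 36x3 + 51x4 ≥ 67   (calcium)
  0.3x1 + 3.3x2 + 0.1x3 + 3x4 ≤ 1.7   (saturated fat)
  1x1 + 80x2 + 66x3 + 112x4 ≤ 78   (sodium)
  x1, x2, x3, x4 ≥ 0.
The optimal basis is {pasta, sweet potato}; salmon, eggs drop out. Binding constraints: calcium and sodium.
Solving gives x1 = 1.964, x3 = 1.152.
Objective = 0.45·1.964 + 0.57·1.152 = 1.5404.

£1.54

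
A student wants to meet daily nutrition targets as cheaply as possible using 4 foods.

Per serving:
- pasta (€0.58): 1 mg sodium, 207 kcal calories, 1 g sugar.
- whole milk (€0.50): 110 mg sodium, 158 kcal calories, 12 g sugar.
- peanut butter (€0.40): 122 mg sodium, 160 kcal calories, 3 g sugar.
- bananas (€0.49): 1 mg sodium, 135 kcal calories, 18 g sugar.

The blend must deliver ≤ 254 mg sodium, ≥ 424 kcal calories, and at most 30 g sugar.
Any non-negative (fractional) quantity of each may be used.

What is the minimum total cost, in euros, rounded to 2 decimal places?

This is a linear program. Let x1 = servings of pasta, x2 = servings of whole milk, x3 = servings of peanut butter, x4 = servings of bananas.
min 0.58x1 + 0.5x2 + 0.4x3 + 0.49x4 subject to:
  1x1 + 110x2 + 122x3 + 1x4 ≤ 254   (sodium)
  207x1 + 158x2 + 160x3 + 135x4 ≥ 424   (calories)
  1x1 + 12x2 + 3x3 + 18x4 ≤ 30   (sugar)
  x1, x2, x3, x4 ≥ 0.
At the optimum only pasta, peanut butter are positive (whole milk, bananas = 0). The sodium and calories requirements are met with equality.
Solving gives x1 = 0.4419, x3 = 2.078.
Hence cost = 0.58·0.4419 + 0.4·2.078 = €1.0875.

€1.09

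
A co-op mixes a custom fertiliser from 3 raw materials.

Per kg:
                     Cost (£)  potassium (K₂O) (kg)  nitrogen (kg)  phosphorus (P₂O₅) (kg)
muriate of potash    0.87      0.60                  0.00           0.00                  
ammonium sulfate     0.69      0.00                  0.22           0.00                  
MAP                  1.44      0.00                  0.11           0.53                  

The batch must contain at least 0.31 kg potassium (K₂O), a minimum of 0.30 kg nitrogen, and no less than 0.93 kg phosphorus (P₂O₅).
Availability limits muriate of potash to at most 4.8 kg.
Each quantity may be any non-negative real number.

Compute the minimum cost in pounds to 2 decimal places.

Treat it as an LP. Let x1 = kg of muriate of potash, x2 = kg of ammonium sulfate, x3 = kg of MAP.
min 0.87x1 + 0.69x2 + 1.44x3 subject to:
  0.6x1 ≥ 0.31   (potassium (K₂O))
  0.22x2 + 0.11x3 ≥ 0.3   (nitrogen)
  0.53x3 ≥ 0.93   (phosphorus (P₂O₅))
  x1 ≤ 4.8
  x1, x2, x3 ≥ 0.
The optimal mix uses every input. The potassium (K₂O), nitrogen, phosphorus (P₂O₅) requirements are met with equality.
Solving gives x1 = 0.5167, x2 = 0.4863, x3 = 1.755.
Objective = 0.87·0.5167 + 0.69·0.4863 + 1.44·1.755 = 3.3123.

£3.31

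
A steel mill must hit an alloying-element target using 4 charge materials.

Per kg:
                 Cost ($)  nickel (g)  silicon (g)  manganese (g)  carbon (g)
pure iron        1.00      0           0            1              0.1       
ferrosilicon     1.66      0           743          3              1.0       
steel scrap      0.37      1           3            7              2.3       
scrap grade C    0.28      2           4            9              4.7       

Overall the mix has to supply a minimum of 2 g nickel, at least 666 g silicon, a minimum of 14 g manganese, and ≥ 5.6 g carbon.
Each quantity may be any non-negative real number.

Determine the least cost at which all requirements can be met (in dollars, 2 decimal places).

$1.83

Treat it as an LP. Let x1 = kg of pure iron, x2 = kg of ferrosilicon, x3 = kg of steel scrap, x4 = kg of scrap grade C.
Minimize 1x1 + 1.66x2 + 0.37x3 + 0.28x4 s.t.:
  1x3 + 2x4 ≥ 2   (nickel)
  743x2 + 3x3 + 4x4 ≥ 666   (silicon)
  1x1 + 3x2 + 7x3 + 9x4 ≥ 14   (manganese)
  0.1x1 + 1x2 + 2.3x3 + 4.7x4 ≥ 5.6   (carbon)
  x1, x2, x3, x4 ≥ 0.
The optimal basis is {ferrosilicon, scrap grade C}; pure iron, steel scrap drop out. There the silicon and manganese constraints are tight.
That vertex is x2 = 0.8896, x4 = 1.259.
Hence cost = 1.66·0.8896 + 0.28·1.259 = $1.8293.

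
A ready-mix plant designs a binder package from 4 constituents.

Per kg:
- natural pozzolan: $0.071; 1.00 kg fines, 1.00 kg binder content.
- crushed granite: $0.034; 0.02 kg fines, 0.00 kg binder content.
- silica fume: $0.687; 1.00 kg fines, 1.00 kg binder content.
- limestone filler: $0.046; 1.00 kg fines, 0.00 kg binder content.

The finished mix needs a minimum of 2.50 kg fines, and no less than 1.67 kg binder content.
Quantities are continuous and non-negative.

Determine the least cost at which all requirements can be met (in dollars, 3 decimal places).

Treat it as an LP. Let x1 = kg of natural pozzolan, x2 = kg of crushed granite, x3 = kg of silica fume, x4 = kg of limestone filler.
min 0.071x1 + 0.034x2 + 0.687x3 + 0.046x4 subject to:
  1x1 + 0.02x2 + 1x3 + 1x4 ≥ 2.5   (fines)
  1x1 + 1x3 ≥ 1.67   (binder content)
  x1, x2, x3, x4 ≥ 0.
The optimal basis is {natural pozzolan, limestone filler}; crushed granite, silica fume drop out. Binding constraints: fines and binder content.
So natural pozzolan = 1.67 kg, limestone filler = 0.83 kg.
Objective = 0.071·1.67 + 0.046·0.83 = 0.15675.

$0.157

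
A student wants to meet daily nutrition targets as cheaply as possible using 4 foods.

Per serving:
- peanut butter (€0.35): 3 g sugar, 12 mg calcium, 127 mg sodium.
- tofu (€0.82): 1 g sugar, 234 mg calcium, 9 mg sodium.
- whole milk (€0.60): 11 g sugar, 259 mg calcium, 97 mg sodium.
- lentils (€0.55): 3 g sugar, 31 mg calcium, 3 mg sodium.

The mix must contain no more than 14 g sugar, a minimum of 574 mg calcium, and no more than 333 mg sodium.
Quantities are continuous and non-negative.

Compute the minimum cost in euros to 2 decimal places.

€1.65

Let x1 = servings of peanut butter, x2 = servings of tofu, x3 = servings of whole milk, x4 = servings of lentils.
min 0.35x1 + 0.82x2 + 0.6x3 + 0.55x4 with:
  3x1 + 1x2 + 11x3 + 3x4 ≤ 14   (sugar)
  12x1 + 234x2 + 259x3 + 31x4 ≥ 574   (calcium)
  127x1 + 9x2 + 97x3 + 3x4 ≤ 333   (sodium)
  x1, x2, x3, x4 ≥ 0.
At the optimum only tofu, whole milk are positive (peanut butter, lentils = 0). Binding constraints: sugar and calcium.
That vertex is x2 = 1.161, x3 = 1.167.
Objective = 0.82·1.161 + 0.6·1.167 = 1.6522.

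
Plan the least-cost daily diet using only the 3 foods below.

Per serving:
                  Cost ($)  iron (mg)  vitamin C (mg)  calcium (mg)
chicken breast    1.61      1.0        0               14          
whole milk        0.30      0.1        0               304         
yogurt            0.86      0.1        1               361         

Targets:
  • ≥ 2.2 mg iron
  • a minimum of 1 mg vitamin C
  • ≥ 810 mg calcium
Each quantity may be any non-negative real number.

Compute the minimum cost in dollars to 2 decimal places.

Set it up as a linear program. Let x1 = servings of chicken breast, x2 = servings of whole milk, x3 = servings of yogurt.
min 1.61x1 + 0.3x2 + 0.86x3 subject to:
  1x1 + 0.1x2 + 0.1x3 ≥ 2.2   (iron)
  1x3 ≥ 1   (vitamin C)
  14x1 + 304x2 + 361x3 ≥ 810   (calcium)
  x1, x2, x3 ≥ 0.
All 3 inputs are positive at the optimum. There the iron, vitamin C, calcium constraints are tight.
So chicken breast = 1.961 servings, whole milk = 1.387 servings, yogurt = 1 serving.
Total cost: 1.61·1.961 + 0.3·1.387 + 0.86·1 = 4.4333.

$4.43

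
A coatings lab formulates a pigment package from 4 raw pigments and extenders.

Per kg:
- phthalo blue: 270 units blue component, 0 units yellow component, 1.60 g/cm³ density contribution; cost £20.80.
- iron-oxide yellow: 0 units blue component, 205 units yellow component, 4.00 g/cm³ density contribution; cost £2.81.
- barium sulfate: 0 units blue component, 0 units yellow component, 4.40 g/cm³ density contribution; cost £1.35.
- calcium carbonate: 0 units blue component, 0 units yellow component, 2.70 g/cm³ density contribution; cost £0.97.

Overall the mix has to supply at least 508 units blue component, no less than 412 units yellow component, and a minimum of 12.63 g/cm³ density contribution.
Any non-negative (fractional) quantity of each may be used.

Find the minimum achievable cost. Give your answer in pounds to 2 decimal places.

£45.27

Set it up as a linear program. Let x1 = kg of phthalo blue, x2 = kg of iron-oxide yellow, x3 = kg of barium sulfate, x4 = kg of calcium carbonate.
min 20.8x1 + 2.81x2 + 1.35x3 + 0.97x4 s.t.:
  270x1 ≥ 508   (blue component)
  205x2 ≥ 412   (yellow component)
  1.6x1 + 4x2 + 4.4x3 + 2.7x4 ≥ 12.63   (density contribution)
  x1, x2, x3, x4 ≥ 0.
At the optimum only phthalo blue, iron-oxide yellow, barium sulfate are positive (calcium carbonate = 0). There the blue component, yellow component, density contribution constraints are tight.
That vertex is x1 = 1.8815, x2 = 2.0098, x3 = 0.35923.
Objective = 20.8·1.8815 + 2.81·2.0098 + 1.35·0.35923 = 45.2677.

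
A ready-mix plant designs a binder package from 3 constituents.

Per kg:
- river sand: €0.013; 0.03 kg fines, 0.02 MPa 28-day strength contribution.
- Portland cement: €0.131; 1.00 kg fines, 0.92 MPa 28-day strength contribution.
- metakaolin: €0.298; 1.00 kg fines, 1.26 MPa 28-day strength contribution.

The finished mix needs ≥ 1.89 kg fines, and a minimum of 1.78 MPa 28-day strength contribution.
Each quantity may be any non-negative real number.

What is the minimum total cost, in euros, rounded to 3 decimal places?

Let x1 = kg of river sand, x2 = kg of Portland cement, x3 = kg of metakaolin.
min 0.013x1 + 0.131x2 + 0.298x3 with:
  0.03x1 + 1x2 + 1x3 ≥ 1.89   (fines)
  0.02x1 + 0.92x2 + 1.26x3 ≥ 1.78   (28-day strength contribution)
  x1, x2, x3 ≥ 0.
At the optimum only Portland cement is positive (river sand, metakaolin = 0). Binding constraint: 28-day strength contribution.
Solving gives x2 = 1.935.
Total cost: 0.131·1.935 = 0.25349.

€0.253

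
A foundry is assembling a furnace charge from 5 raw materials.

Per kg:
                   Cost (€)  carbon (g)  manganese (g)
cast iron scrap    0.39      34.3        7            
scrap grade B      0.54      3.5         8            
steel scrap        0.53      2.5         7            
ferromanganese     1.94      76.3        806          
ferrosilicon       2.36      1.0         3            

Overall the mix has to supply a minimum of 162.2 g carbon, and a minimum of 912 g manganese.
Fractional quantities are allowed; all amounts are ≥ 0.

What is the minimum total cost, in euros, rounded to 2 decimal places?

Let x1 = kg of cast iron scrap, x2 = kg of scrap grade B, x3 = kg of steel scrap, x4 = kg of ferromanganese, x5 = kg of ferrosilicon.
Minimise 0.39x1 + 0.54x2 + 0.53x3 + 1.94x4 + 2.36x5 s.t.:
  34.3x1 + 3.5x2 + 2.5x3 + 76.3x4 + 1x5 ≥ 162.2   (carbon)
  7x1 + 8x2 + 7x3 + 806x4 + 3x5 ≥ 912   (manganese)
  x1, x2, x3, x4, x5 ≥ 0.
The minimum-cost mix takes nothing from scrap grade B, steel scrap, ferrosilicon — only cast iron scrap, ferromanganese. Binding constraints: carbon and manganese.
That vertex is x1 = 2.255, x4 = 1.112.
Objective = 0.39·2.255 + 1.94·1.112 = 3.0367.

€3.04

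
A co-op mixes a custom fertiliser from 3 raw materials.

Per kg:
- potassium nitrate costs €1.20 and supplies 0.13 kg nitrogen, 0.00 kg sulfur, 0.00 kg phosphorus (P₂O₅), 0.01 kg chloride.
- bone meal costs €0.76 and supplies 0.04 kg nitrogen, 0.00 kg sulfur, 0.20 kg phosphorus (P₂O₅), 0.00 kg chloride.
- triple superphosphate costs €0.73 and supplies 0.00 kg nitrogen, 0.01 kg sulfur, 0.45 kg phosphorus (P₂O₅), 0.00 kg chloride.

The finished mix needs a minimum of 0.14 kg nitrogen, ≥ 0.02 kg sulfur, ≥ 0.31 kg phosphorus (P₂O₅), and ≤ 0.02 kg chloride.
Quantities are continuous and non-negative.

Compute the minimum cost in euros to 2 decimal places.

Set it up as a linear program. Let x1 = kg of potassium nitrate, x2 = kg of bone meal, x3 = kg of triple superphosphate.
min 1.2x1 + 0.76x2 + 0.73x3 s.t.:
  0.13x1 + 0.04x2 ≥ 0.14   (nitrogen)
  0.01x3 ≥ 0.02   (sulfur)
  0.2x2 + 0.45x3 ≥ 0.31   (phosphorus (P₂O₅))
  0.01x1 ≤ 0.02   (chloride)
  x1, x2, x3 ≥ 0.
The optimal basis is {potassium nitrate, triple superphosphate}; bone meal drops out. The nitrogen and sulfur requirements are met with equality.
Optimal quantities: potassium nitrate = 1.077 kg, triple superphosphate = 2 kg.
Total cost: 1.2·1.077 + 0.73·2 = 2.7524.

€2.75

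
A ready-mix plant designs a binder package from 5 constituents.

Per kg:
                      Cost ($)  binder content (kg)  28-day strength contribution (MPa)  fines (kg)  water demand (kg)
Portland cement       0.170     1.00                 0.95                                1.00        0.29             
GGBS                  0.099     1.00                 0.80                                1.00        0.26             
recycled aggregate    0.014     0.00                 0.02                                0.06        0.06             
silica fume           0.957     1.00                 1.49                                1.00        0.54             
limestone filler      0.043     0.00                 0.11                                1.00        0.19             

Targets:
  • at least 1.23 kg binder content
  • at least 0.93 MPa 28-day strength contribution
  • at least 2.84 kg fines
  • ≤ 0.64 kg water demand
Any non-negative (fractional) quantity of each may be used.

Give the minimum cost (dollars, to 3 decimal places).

This is a linear program. Let x1 = kg of Portland cement, x2 = kg of GGBS, x3 = kg of recycled aggregate, x4 = kg of silica fume, x5 = kg of limestone filler.
Minimize 0.17x1 + 0.099x2 + 0.014x3 + 0.957x4 + 0.043x5 subject to:
  1x1 + 1x2 + 1x4 ≥ 1.23   (binder content)
  0.95x1 + 0.8x2 + 0.02x3 + 1.49x4 + 0.11x5 ≥ 0.93   (28-day strength contribution)
  1x1 + 1x2 + 0.06x3 + 1x4 + 1x5 ≥ 2.84   (fines)
  0.29x1 + 0.26x2 + 0.06x3 + 0.54x4 + 0.19x5 ≤ 0.64   (water demand)
  x1, x2, x3, x4, x5 ≥ 0.
The optimal basis is {GGBS, limestone filler}; Portland cement, recycled aggregate, silica fume drop out. There the binder content and fines constraints are tight.
Optimal quantities: GGBS = 1.23 kg, limestone filler = 1.61 kg.
Hence cost = 0.099·1.23 + 0.043·1.61 = $0.19100.

$0.191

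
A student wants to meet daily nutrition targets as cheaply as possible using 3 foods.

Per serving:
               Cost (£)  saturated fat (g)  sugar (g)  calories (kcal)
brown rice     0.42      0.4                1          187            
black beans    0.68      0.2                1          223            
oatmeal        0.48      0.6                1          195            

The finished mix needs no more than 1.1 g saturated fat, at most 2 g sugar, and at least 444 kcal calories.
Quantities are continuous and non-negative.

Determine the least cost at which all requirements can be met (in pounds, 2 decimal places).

£1.35

Set it up as a linear program. Let x1 = servings of brown rice, x2 = servings of black beans, x3 = servings of oatmeal.
Minimise 0.42x1 + 0.68x2 + 0.48x3 with:
  0.4x1 + 0.2x2 + 0.6x3 ≤ 1.1   (saturated fat)
  1x1 + 1x2 + 1x3 ≤ 2   (sugar)
  187x1 + 223x2 + 195x3 ≥ 444   (calories)
  x1, x2, x3 ≥ 0.
At the optimum only brown rice, black beans are positive (oatmeal = 0). Binding constraints: sugar and calories.
Optimal quantities: brown rice = 0.05556 servings, black beans = 1.944 servings.
Objective = 0.42·0.05556 + 0.68·1.944 = 1.3453.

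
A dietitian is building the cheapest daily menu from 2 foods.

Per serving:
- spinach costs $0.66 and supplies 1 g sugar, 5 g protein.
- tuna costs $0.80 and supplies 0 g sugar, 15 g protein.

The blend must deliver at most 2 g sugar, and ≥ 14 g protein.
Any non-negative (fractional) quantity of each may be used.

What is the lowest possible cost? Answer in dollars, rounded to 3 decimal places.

$0.747

This is a linear program. Let x1 = servings of spinach, x2 = servings of tuna.
min 0.66x1 + 0.8x2 subject to:
  1x1 ≤ 2   (sugar)
  5x1 + 15x2 ≥ 14   (protein)
  x1, x2 ≥ 0.
The optimal basis is {tuna}; spinach drops out. Binding constraint: protein.
Optimal quantities: tuna = 0.9333 servings.
Hence cost = 0.8·0.9333 = $0.74664.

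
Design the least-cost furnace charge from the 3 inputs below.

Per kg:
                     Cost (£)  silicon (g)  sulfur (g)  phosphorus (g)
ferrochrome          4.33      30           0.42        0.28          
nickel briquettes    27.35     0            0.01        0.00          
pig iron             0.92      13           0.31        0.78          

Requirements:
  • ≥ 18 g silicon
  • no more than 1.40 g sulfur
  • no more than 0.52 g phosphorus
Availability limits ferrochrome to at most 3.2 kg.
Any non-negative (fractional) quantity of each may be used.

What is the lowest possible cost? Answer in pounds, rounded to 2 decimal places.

£2.09

This is a linear program. Let x1 = kg of ferrochrome, x2 = kg of nickel briquettes, x3 = kg of pig iron.
min 4.33x1 + 27.35x2 + 0.92x3 s.t.:
  30x1 + 13x3 ≥ 18   (silicon)
  0.42x1 + 0.01x2 + 0.31x3 ≤ 1.4   (sulfur)
  0.28x1 + 0.78x3 ≤ 0.52   (phosphorus)
  x1 ≤ 3.2
  x1, x2, x3 ≥ 0.
At the optimum only ferrochrome, pig iron are positive (nickel briquettes = 0). The silicon and phosphorus requirements are met with equality.
So ferrochrome = 0.3684 kg, pig iron = 0.5344 kg.
Objective = 4.33·0.3684 + 0.92·0.5344 = 2.0868.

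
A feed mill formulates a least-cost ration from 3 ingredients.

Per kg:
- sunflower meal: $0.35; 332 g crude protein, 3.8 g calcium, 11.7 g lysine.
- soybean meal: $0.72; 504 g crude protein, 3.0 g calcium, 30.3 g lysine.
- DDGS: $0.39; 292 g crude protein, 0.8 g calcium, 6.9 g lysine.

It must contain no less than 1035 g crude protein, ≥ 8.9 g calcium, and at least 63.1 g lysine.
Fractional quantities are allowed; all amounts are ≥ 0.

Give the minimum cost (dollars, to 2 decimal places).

Let x1 = kg of sunflower meal, x2 = kg of soybean meal, x3 = kg of DDGS.
min 0.35x1 + 0.72x2 + 0.39x3 with:
  332x1 + 504x2 + 292x3 ≥ 1035   (crude protein)
  3.8x1 + 3x2 + 0.8x3 ≥ 8.9   (calcium)
  11.7x1 + 30.3x2 + 6.9x3 ≥ 63.1   (lysine)
  x1, x2, x3 ≥ 0.
The optimal basis is {sunflower meal, soybean meal}; DDGS drops out. The calcium and lysine requirements are met with equality.
Optimal quantities: sunflower meal = 1.004 kg, soybean meal = 1.695 kg.
Total cost: 0.35·1.004 + 0.72·1.695 = 1.5718.

$1.57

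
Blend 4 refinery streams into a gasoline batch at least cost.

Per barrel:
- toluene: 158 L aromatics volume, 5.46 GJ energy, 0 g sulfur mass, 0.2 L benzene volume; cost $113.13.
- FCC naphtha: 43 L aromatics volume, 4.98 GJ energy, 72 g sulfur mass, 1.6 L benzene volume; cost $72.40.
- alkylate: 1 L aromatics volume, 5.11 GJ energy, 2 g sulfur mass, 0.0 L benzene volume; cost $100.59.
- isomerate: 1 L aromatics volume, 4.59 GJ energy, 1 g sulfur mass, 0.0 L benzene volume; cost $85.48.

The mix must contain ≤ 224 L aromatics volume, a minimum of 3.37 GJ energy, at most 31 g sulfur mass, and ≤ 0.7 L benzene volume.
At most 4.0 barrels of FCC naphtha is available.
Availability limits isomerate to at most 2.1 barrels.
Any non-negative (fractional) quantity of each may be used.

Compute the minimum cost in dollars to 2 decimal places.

$54.08

This is a linear program. Let x1 = barrels of toluene, x2 = barrels of FCC naphtha, x3 = barrels of alkylate, x4 = barrels of isomerate.
Minimise 113.13x1 + 72.4x2 + 100.59x3 + 85.48x4 with:
  158x1 + 43x2 + 1x3 + 1x4 ≤ 224   (aromatics volume)
  5.46x1 + 4.98x2 + 5.11x3 + 4.59x4 ≥ 3.37   (energy)
  72x2 + 2x3 + 1x4 ≤ 31   (sulfur mass)
  0.2x1 + 1.6x2 ≤ 0.7   (benzene volume)
  x2 ≤ 4
  x4 ≤ 2.1
  x1, x2, x3, x4 ≥ 0.
At the optimum only FCC naphtha, isomerate are positive (toluene, alkylate = 0). There the energy and sulfur mass constraints are tight.
So FCC naphtha = 0.4268 barrels, isomerate = 0.2712 barrels.
Objective = 72.4·0.4268 + 85.48·0.2712 = 54.0825.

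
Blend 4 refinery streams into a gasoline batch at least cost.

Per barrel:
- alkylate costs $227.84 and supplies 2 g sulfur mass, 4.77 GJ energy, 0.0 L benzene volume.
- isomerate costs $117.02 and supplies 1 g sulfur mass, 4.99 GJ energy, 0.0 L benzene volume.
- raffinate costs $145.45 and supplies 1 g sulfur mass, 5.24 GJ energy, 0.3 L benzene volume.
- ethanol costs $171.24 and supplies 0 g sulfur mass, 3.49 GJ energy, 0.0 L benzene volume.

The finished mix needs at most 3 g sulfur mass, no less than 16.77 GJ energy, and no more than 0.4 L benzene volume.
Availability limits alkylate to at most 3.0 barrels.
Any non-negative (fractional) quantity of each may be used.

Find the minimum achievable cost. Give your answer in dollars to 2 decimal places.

Set it up as a linear program. Let x1 = barrels of alkylate, x2 = barrels of isomerate, x3 = barrels of raffinate, x4 = barrels of ethanol.
Minimize 227.84x1 + 117.02x2 + 145.45x3 + 171.24x4 subject to:
  2x1 + 1x2 + 1x3 ≤ 3   (sulfur mass)
  4.77x1 + 4.99x2 + 5.24x3 + 3.49x4 ≥ 16.77   (energy)
  0.3x3 ≤ 0.4   (benzene volume)
  x1 ≤ 3
  x1, x2, x3, x4 ≥ 0.
At the optimum only isomerate, ethanol are positive (alkylate, raffinate = 0). Binding constraints: sulfur mass and energy.
Optimal quantities: isomerate = 3 barrels, ethanol = 0.51576 barrels.
Total cost: 117.02·3 + 171.24·0.51576 = 439.3787.

$439.38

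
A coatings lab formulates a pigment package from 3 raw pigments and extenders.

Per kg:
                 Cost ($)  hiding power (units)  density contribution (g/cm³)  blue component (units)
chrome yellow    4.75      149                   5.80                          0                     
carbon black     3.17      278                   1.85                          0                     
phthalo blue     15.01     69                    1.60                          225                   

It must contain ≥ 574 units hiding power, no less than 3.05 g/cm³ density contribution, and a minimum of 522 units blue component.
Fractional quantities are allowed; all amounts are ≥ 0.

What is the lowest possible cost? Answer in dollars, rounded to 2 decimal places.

$39.54

Let x1 = kg of chrome yellow, x2 = kg of carbon black, x3 = kg of phthalo blue.
min 4.75x1 + 3.17x2 + 15.01x3 subject to:
  149x1 + 278x2 + 69x3 ≥ 574   (hiding power)
  5.8x1 + 1.85x2 + 1.6x3 ≥ 3.05   (density contribution)
  225x3 ≥ 522   (blue component)
  x1, x2, x3 ≥ 0.
The cheapest feasible vertex uses only carbon black, phthalo blue; chrome yellow is not used. Binding constraints: hiding power and blue component.
Optimal quantities: carbon black = 1.489 kg, phthalo blue = 2.32 kg.
Total cost: 3.17·1.489 + 15.01·2.32 = 39.5433.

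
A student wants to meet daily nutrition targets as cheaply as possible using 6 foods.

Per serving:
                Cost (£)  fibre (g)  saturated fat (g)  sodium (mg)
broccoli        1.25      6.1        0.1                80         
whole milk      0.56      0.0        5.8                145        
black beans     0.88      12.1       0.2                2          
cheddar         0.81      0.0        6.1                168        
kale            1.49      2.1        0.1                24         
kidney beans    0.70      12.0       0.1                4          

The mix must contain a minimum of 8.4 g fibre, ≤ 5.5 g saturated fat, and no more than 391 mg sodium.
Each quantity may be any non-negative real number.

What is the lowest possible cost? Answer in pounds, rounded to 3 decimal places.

£0.490

Treat it as an LP. Let x1 = servings of broccoli, x2 = servings of whole milk, x3 = servings of black beans, x4 = servings of cheddar, x5 = servings of kale, x6 = servings of kidney beans.
min 1.25x1 + 0.56x2 + 0.88x3 + 0.81x4 + 1.49x5 + 0.7x6 subject to:
  6.1x1 + 12.1x3 + 2.1x5 + 12x6 ≥ 8.4   (fibre)
  0.1x1 + 5.8x2 + 0.2x3 + 6.1x4 + 0.1x5 + 0.1x6 ≤ 5.5   (saturated fat)
  80x1 + 145x2 + 2x3 + 168x4 + 24x5 + 4x6 ≤ 391   (sodium)
  x1, x2, x3, x4, x5, x6 ≥ 0.
The optimal basis is {kidney beans}; broccoli, whole milk, black beans, cheddar, kale drop out. There the fibre constraint is tight.
That vertex is x6 = 0.7.
Cost = 0.7·0.7 = 0.49000.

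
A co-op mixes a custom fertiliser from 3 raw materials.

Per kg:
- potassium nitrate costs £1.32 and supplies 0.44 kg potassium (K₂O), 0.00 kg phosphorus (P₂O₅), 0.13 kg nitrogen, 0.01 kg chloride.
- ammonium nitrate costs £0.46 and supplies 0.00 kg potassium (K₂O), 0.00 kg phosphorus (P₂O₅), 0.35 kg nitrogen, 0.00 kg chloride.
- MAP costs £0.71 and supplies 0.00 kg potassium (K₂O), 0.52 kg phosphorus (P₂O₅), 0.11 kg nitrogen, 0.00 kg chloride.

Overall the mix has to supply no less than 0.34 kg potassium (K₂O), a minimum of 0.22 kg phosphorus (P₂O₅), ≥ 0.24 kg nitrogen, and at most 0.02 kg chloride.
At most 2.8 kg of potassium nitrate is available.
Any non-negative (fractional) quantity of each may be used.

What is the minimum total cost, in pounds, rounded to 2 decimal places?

Treat it as an LP. Let x1 = kg of potassium nitrate, x2 = kg of ammonium nitrate, x3 = kg of MAP.
Minimize 1.32x1 + 0.46x2 + 0.71x3 s.t.:
  0.44x1 ≥ 0.34   (potassium (K₂O))
  0.52x3 ≥ 0.22   (phosphorus (P₂O₅))
  0.13x1 + 0.35x2 + 0.11x3 ≥ 0.24   (nitrogen)
  0.01x1 ≤ 0.02   (chloride)
  x1 ≤ 2.8
  x1, x2, x3 ≥ 0.
The optimal mix uses every input. The potassium (K₂O), phosphorus (P₂O₅), nitrogen requirements are met with equality.
So potassium nitrate = 0.7727 kg, ammonium nitrate = 0.2657 kg, MAP = 0.4231 kg.
Cost = 1.32·0.7727 + 0.46·0.2657 + 0.71·0.4231 = 1.4426.

£1.44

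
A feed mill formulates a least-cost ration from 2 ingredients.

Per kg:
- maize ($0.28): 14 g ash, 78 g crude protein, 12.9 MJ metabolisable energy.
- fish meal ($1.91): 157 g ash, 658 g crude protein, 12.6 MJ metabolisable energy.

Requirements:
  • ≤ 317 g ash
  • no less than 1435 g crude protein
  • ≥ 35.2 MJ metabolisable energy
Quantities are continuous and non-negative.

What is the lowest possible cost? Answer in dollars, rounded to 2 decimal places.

$4.46

Let x1 = kg of maize, x2 = kg of fish meal.
min 0.28x1 + 1.91x2 s.t.:
  14x1 + 157x2 ≤ 317   (ash)
  78x1 + 658x2 ≥ 1435   (crude protein)
  12.9x1 + 12.6x2 ≥ 35.2   (metabolisable energy)
  x1, x2 ≥ 0.
Both inputs are positive at the optimum. Binding constraints: ash and crude protein.
So maize = 5.507 kg, fish meal = 1.528 kg.
Hence cost = 0.28·5.507 + 1.91·1.528 = $4.4604.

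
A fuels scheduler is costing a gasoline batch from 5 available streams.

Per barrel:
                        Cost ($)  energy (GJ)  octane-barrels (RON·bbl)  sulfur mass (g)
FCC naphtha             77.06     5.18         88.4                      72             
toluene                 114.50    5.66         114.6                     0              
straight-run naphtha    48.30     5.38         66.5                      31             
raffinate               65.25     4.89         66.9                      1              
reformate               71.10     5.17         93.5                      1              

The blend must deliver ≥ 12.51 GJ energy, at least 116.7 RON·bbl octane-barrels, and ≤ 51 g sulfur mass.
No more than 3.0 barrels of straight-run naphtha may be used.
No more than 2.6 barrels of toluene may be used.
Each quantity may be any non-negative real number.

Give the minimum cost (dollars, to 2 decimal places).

Let x1 = barrels of FCC naphtha, x2 = barrels of toluene, x3 = barrels of straight-run naphtha, x4 = barrels of raffinate, x5 = barrels of reformate.
min 77.06x1 + 114.5x2 + 48.3x3 + 65.25x4 + 71.1x5 s.t.:
  5.18x1 + 5.66x2 + 5.38x3 + 4.89x4 + 5.17x5 ≥ 12.51   (energy)
  88.4x1 + 114.6x2 + 66.5x3 + 66.9x4 + 93.5x5 ≥ 116.7   (octane-barrels)
  72x1 + 31x3 + 1x4 + 1x5 ≤ 51   (sulfur mass)
  x3 ≤ 3
  x2 ≤ 2.6
  x1, x2, x3, x4, x5 ≥ 0.
The optimal basis is {straight-run naphtha, raffinate}; FCC naphtha, toluene, reformate drop out. Binding constraints: energy and sulfur mass.
So straight-run naphtha = 1.62 barrels, raffinate = 0.7758 barrels.
Hence cost = 48.3·1.62 + 65.25·0.7758 = $128.8670.

$128.87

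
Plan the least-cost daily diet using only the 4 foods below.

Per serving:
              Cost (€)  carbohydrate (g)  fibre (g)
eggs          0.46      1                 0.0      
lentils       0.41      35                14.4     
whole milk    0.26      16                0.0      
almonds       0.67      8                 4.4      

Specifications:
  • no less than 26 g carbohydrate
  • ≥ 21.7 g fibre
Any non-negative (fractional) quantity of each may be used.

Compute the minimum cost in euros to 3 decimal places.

Let x1 = servings of eggs, x2 = servings of lentils, x3 = servings of whole milk, x4 = servings of almonds.
Minimize 0.46x1 + 0.41x2 + 0.26x3 + 0.67x4 s.t.:
  1x1 + 35x2 + 16x3 + 8x4 ≥ 26   (carbohydrate)
  14.4x2 + 4.4x4 ≥ 21.7   (fibre)
  x1, x2, x3, x4 ≥ 0.
At the optimum only lentils is positive (eggs, whole milk, almonds = 0). Binding constraint: fibre.
Optimal quantities: lentils = 1.507 servings.
Objective = 0.41·1.507 = 0.61787.

€0.618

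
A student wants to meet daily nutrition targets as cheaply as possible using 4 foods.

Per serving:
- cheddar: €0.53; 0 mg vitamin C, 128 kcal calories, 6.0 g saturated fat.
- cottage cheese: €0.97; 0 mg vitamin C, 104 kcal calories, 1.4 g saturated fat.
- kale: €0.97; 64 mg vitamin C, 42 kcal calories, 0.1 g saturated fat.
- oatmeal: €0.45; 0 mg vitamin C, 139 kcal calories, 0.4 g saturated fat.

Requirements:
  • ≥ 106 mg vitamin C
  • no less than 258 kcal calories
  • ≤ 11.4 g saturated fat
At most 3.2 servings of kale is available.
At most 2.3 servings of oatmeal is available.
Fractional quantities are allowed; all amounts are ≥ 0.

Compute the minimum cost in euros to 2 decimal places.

Let x1 = servings of cheddar, x2 = servings of cottage cheese, x3 = servings of kale, x4 = servings of oatmeal.
Minimize 0.53x1 + 0.97x2 + 0.97x3 + 0.45x4 s.t.:
  64x3 ≥ 106   (vitamin C)
  128x1 + 104x2 + 42x3 + 139x4 ≥ 258   (calories)
  6x1 + 1.4x2 + 0.1x3 + 0.4x4 ≤ 11.4   (saturated fat)
  x3 ≤ 3.2
  x4 ≤ 2.3
  x1, x2, x3, x4 ≥ 0.
The optimal basis is {kale, oatmeal}; cheddar, cottage cheese drop out. The vitamin C and calories requirements are met with equality.
So kale = 1.656 servings, oatmeal = 1.356 servings.
Hence cost = 0.97·1.656 + 0.45·1.356 = €2.2165.

€2.22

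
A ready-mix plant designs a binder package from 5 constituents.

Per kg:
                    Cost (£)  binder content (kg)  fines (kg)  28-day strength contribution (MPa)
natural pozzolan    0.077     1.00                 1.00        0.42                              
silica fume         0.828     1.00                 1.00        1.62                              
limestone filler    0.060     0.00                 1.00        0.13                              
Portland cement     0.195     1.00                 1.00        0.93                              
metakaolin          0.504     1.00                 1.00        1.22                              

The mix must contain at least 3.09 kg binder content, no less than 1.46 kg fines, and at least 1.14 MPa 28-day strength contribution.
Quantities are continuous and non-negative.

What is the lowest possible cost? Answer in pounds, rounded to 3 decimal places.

Set it up as a linear program. Let x1 = kg of natural pozzolan, x2 = kg of silica fume, x3 = kg of limestone filler, x4 = kg of Portland cement, x5 = kg of metakaolin.
Minimise 0.077x1 + 0.828x2 + 0.06x3 + 0.195x4 + 0.504x5 subject to:
  1x1 + 1x2 + 1x4 + 1x5 ≥ 3.09   (binder content)
  1x1 + 1x2 + 1x3 + 1x4 + 1x5 ≥ 1.46   (fines)
  0.42x1 + 1.62x2 + 0.13x3 + 0.93x4 + 1.22x5 ≥ 1.14   (28-day strength contribution)
  x1, x2, x3, x4, x5 ≥ 0.
The cheapest feasible vertex uses only natural pozzolan; silica fume, limestone filler, Portland cement, metakaolin are not used. Binding constraint: binder content.
So natural pozzolan = 3.09 kg.
Hence cost = 0.077·3.09 = £0.23793.

£0.238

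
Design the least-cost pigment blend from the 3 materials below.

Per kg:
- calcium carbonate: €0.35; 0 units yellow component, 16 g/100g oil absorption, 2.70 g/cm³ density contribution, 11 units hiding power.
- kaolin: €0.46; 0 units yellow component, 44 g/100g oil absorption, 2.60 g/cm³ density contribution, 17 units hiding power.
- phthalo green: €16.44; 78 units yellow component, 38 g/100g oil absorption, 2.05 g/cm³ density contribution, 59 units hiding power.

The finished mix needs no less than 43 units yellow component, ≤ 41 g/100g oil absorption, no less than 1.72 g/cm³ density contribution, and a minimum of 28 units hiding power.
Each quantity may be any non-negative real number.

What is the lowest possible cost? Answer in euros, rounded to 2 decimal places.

€9.14

Set it up as a linear program. Let x1 = kg of calcium carbonate, x2 = kg of kaolin, x3 = kg of phthalo green.
min 0.35x1 + 0.46x2 + 16.44x3 with:
  78x3 ≥ 43   (yellow component)
  16x1 + 44x2 + 38x3 ≤ 41   (oil absorption)
  2.7x1 + 2.6x2 + 2.05x3 ≥ 1.72   (density contribution)
  11x1 + 17x2 + 59x3 ≥ 28   (hiding power)
  x1, x2, x3 ≥ 0.
The cheapest feasible vertex uses only calcium carbonate, phthalo green; kaolin is not used. The yellow component and density contribution requirements are met with equality.
Optimal quantities: calcium carbonate = 0.2185 kg, phthalo green = 0.5513 kg.
Total cost: 0.35·0.2185 + 16.44·0.5513 = 9.1398.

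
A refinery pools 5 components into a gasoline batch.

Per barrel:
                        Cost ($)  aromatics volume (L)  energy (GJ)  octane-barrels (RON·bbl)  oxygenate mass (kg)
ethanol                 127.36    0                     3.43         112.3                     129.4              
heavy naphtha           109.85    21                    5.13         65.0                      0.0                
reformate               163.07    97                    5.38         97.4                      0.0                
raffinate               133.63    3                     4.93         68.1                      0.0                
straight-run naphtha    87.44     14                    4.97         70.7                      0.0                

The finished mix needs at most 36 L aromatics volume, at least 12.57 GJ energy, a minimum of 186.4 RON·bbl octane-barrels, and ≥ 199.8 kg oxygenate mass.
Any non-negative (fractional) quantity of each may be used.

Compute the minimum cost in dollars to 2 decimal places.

$324.62

Let x1 = barrels of ethanol, x2 = barrels of heavy naphtha, x3 = barrels of reformate, x4 = barrels of raffinate, x5 = barrels of straight-run naphtha.
Minimise 127.36x1 + 109.85x2 + 163.07x3 + 133.63x4 + 87.44x5 s.t.:
  21x2 + 97x3 + 3x4 + 14x5 ≤ 36   (aromatics volume)
  3.43x1 + 5.13x2 + 5.38x3 + 4.93x4 + 4.97x5 ≥ 12.57   (energy)
  112.3x1 + 65x2 + 97.4x3 + 68.1x4 + 70.7x5 ≥ 186.4   (octane-barrels)
  129.4x1 ≥ 199.8   (oxygenate mass)
  x1, x2, x3, x4, x5 ≥ 0.
The optimal basis is {ethanol, straight-run naphtha}; heavy naphtha, reformate, raffinate drop out. There the energy and oxygenate mass constraints are tight.
That vertex is x1 = 1.544, x5 = 1.4636.
Total cost: 127.36·1.544 + 87.44·1.4636 = 324.6210.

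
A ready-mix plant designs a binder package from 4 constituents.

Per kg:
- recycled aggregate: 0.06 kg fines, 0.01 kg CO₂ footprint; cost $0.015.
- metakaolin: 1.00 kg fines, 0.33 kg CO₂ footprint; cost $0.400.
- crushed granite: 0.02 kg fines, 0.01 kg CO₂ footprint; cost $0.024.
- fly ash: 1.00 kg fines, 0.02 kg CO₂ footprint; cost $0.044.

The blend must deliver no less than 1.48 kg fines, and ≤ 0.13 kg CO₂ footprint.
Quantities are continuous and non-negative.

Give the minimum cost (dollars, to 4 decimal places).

$0.0651

Let x1 = kg of recycled aggregate, x2 = kg of metakaolin, x3 = kg of crushed granite, x4 = kg of fly ash.
Minimise 0.015x1 + 0.4x2 + 0.024x3 + 0.044x4 with:
  0.06x1 + 1x2 + 0.02x3 + 1x4 ≥ 1.48   (fines)
  0.01x1 + 0.33x2 + 0.01x3 + 0.02x4 ≤ 0.13   (CO₂ footprint)
  x1, x2, x3, x4 ≥ 0.
The cheapest feasible vertex uses only fly ash; recycled aggregate, metakaolin, crushed granite are not used. The fines requirement is met with equality.
That vertex is x4 = 1.48.
Total cost: 0.044·1.48 = 0.065120.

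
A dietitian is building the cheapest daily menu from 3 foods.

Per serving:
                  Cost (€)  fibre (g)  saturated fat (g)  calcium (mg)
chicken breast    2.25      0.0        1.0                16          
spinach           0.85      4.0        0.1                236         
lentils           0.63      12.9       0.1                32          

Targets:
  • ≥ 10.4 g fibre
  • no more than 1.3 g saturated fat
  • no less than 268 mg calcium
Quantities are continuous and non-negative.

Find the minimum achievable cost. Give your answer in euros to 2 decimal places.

This is a linear program. Let x1 = servings of chicken breast, x2 = servings of spinach, x3 = servings of lentils.
min 2.25x1 + 0.85x2 + 0.63x3 with:
  4x2 + 12.9x3 ≥ 10.4   (fibre)
  1x1 + 0.1x2 + 0.1x3 ≤ 1.3   (saturated fat)
  16x1 + 236x2 + 32x3 ≥ 268   (calcium)
  x1, x2, x3 ≥ 0.
The optimal basis is {spinach, lentils}; chicken breast drops out. There the fibre and calcium constraints are tight.
That vertex is x2 = 1.071, x3 = 0.474.
Total cost: 0.85·1.071 + 0.63·0.474 = 1.2090.

€1.21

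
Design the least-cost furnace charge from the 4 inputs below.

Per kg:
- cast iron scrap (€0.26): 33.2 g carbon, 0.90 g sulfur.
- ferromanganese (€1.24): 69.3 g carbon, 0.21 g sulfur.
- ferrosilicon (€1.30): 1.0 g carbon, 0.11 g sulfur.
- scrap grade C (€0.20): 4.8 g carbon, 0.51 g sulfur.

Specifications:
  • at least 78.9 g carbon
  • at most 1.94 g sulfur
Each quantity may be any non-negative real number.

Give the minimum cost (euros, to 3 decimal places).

Treat it as an LP. Let x1 = kg of cast iron scrap, x2 = kg of ferromanganese, x3 = kg of ferrosilicon, x4 = kg of scrap grade C.
Minimise 0.26x1 + 1.24x2 + 1.3x3 + 0.2x4 s.t.:
  33.2x1 + 69.3x2 + 1x3 + 4.8x4 ≥ 78.9   (carbon)
  0.9x1 + 0.21x2 + 0.11x3 + 0.51x4 ≤ 1.94   (sulfur)
  x1, x2, x3, x4 ≥ 0.
At the optimum only cast iron scrap, ferromanganese are positive (ferrosilicon, scrap grade C = 0). Binding constraints: carbon and sulfur.
So cast iron scrap = 2.128 kg, ferromanganese = 0.1192 kg.
Cost = 0.26·2.128 + 1.24·0.1192 = 0.70109.

€0.701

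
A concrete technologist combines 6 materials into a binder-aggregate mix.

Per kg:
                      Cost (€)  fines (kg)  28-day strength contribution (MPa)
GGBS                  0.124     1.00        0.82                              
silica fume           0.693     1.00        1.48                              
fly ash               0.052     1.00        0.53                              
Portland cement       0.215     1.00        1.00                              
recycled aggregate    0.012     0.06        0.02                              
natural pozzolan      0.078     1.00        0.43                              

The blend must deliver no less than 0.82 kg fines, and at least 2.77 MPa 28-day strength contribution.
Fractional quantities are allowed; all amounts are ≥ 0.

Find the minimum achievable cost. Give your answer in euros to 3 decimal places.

Treat it as an LP. Let x1 = kg of GGBS, x2 = kg of silica fume, x3 = kg of fly ash, x4 = kg of Portland cement, x5 = kg of recycled aggregate, x6 = kg of natural pozzolan.
Minimize 0.124x1 + 0.693x2 + 0.052x3 + 0.215x4 + 0.012x5 + 0.078x6 subject to:
  1x1 + 1x2 + 1x3 + 1x4 + 0.06x5 + 1x6 ≥ 0.82   (fines)
  0.82x1 + 1.48x2 + 0.53x3 + 1x4 + 0.02x5 + 0.43x6 ≥ 2.77   (28-day strength contribution)
  x1, x2, x3, x4, x5, x6 ≥ 0.
The cheapest feasible vertex uses only fly ash; GGBS, silica fume, Portland cement, recycled aggregate, natural pozzolan are not used. Binding constraint: 28-day strength contribution.
Solving gives x3 = 5.226.
Cost = 0.052·5.226 = 0.27175.

€0.272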